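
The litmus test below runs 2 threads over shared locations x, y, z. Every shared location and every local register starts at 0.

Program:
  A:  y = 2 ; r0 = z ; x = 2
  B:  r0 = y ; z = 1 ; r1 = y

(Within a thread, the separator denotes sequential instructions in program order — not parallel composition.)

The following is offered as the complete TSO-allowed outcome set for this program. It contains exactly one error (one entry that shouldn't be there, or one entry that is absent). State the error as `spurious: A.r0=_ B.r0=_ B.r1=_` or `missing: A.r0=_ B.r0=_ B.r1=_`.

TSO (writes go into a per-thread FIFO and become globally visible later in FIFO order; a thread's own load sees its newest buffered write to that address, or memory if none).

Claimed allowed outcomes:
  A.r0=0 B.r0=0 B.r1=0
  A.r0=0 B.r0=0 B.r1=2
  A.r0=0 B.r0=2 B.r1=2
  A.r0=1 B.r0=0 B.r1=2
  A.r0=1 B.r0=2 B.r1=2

outcome vector order: (A.r0,B.r0,B.r1)
TSO (6): (0,0,0); (0,0,2); (0,2,2); (1,0,0); (1,0,2); (1,2,2)
TSO∖claimed = {(1,0,0)}

missing: A.r0=1 B.r0=0 B.r1=0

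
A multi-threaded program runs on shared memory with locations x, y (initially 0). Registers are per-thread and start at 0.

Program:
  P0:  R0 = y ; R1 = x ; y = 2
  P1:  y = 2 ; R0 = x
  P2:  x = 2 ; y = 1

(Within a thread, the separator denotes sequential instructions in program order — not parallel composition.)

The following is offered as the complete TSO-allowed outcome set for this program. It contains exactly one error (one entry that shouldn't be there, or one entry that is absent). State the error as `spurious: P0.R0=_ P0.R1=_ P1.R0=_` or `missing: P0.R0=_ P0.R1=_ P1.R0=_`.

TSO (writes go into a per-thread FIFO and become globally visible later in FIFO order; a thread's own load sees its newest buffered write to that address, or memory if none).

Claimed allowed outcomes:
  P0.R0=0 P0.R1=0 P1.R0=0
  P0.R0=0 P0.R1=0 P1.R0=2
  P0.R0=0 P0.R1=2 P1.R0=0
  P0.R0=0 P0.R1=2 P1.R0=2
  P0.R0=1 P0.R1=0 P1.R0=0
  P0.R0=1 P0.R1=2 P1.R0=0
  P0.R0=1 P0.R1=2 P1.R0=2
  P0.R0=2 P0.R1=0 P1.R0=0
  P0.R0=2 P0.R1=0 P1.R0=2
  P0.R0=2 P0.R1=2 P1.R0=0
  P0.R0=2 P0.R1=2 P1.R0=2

outcome vector order: (P0.R0,P0.R1,P1.R0)
under TSO → 0/0/0, 0/0/2, 0/2/0, 0/2/2, 1/2/0, 1/2/2, 2/0/0, 2/0/2, 2/2/0, 2/2/2
claimed∖TSO = {1/0/0}

spurious: P0.R0=1 P0.R1=0 P1.R0=0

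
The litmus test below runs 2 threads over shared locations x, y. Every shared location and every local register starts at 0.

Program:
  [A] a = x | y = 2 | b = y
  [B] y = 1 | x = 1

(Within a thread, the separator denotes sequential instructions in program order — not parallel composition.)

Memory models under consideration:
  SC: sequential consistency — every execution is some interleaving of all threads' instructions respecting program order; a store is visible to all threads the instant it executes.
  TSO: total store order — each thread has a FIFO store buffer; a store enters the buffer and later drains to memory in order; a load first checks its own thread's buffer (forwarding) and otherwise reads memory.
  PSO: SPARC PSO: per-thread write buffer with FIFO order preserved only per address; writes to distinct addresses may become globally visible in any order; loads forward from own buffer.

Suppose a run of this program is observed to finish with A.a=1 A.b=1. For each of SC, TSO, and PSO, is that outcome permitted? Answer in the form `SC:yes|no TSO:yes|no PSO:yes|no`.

SC:no TSO:no PSO:yes

outcome vector order: (A.a,A.b)
under SC → (0,1); (0,2); (1,2)
under TSO → (0,1); (0,2); (1,2)
under PSO → (0,1); (0,2); (1,1); (1,2)
target (1,1) ∈ {PSO}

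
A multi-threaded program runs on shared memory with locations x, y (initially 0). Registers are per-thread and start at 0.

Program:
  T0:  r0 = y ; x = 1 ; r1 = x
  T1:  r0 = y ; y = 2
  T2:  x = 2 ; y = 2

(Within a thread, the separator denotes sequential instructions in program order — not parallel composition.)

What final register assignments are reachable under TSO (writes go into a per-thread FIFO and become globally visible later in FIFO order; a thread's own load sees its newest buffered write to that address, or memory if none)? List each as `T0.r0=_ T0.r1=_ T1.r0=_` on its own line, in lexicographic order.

outcome vector order: (T0.r0,T0.r1,T1.r0)
|TSO outcomes| = 7

T0.r0=0 T0.r1=1 T1.r0=0
T0.r0=0 T0.r1=1 T1.r0=2
T0.r0=0 T0.r1=2 T1.r0=0
T0.r0=0 T0.r1=2 T1.r0=2
T0.r0=2 T0.r1=1 T1.r0=0
T0.r0=2 T0.r1=1 T1.r0=2
T0.r0=2 T0.r1=2 T1.r0=0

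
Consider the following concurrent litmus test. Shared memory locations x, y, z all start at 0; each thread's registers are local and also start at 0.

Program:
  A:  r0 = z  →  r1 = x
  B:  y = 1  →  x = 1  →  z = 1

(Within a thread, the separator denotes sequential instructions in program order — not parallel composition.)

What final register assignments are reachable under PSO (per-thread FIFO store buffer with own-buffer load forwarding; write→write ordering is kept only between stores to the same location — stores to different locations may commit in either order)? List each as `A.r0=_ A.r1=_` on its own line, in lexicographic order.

A.r0=0 A.r1=0
A.r0=0 A.r1=1
A.r0=1 A.r1=0
A.r0=1 A.r1=1

outcome vector order: (A.r0,A.r1)
|PSO outcomes| = 4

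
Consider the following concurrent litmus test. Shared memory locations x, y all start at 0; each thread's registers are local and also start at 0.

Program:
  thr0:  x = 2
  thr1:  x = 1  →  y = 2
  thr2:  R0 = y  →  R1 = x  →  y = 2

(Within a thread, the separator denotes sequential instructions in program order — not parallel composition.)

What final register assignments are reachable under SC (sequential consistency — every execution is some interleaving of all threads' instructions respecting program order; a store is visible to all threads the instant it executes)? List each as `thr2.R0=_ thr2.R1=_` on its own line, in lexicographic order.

outcome vector order: (thr2.R0,thr2.R1)
|SC outcomes| = 5

thr2.R0=0 thr2.R1=0
thr2.R0=0 thr2.R1=1
thr2.R0=0 thr2.R1=2
thr2.R0=2 thr2.R1=1
thr2.R0=2 thr2.R1=2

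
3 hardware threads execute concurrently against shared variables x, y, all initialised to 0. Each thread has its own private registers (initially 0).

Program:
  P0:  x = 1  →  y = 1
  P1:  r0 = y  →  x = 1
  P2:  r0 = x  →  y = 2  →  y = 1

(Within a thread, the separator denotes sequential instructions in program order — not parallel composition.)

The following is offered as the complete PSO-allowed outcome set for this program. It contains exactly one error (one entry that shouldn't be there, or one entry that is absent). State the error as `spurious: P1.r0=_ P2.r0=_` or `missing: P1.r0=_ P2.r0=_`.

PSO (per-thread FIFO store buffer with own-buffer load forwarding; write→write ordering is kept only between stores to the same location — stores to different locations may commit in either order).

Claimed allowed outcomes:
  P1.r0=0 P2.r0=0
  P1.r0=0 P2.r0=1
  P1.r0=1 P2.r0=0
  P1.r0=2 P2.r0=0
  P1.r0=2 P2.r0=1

outcome vector order: (P1.r0,P2.r0)
PSO: 6 outcomes — {0/0 0/1 1/0 1/1 2/0 2/1}
PSO∖claimed = {1/1}

missing: P1.r0=1 P2.r0=1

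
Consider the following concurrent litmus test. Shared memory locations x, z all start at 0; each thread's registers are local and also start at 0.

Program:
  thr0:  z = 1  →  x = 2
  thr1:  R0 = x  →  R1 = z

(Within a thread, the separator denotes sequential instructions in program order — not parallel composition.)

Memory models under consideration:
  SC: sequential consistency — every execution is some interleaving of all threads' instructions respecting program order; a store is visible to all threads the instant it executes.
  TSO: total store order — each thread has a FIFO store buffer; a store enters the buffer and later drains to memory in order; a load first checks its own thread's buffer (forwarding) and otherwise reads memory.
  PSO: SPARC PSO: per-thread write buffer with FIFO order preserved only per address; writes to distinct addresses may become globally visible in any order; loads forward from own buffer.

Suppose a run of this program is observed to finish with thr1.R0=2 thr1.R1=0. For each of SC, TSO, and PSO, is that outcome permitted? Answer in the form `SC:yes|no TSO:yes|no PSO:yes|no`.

outcome vector order: (thr1.R0,thr1.R1)
SC: 3 outcomes — {<0 0>, <0 1>, <2 1>}
TSO: 3 outcomes — {<0 0>, <0 1>, <2 1>}
PSO: 4 outcomes — {<0 0>, <0 1>, <2 0>, <2 1>}
target <2 0> ∈ {PSO}

SC:no TSO:no PSO:yes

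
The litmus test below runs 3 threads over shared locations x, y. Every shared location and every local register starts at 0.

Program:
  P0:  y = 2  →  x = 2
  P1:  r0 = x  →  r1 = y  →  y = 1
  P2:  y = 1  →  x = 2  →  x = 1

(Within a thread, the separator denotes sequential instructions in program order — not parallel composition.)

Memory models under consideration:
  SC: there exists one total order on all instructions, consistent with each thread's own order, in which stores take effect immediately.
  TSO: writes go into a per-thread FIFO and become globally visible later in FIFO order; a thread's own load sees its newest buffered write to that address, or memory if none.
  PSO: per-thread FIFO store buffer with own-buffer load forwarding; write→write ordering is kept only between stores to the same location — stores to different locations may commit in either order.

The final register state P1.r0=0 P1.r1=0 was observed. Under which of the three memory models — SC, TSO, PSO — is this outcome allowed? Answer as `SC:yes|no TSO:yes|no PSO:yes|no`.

SC:yes TSO:yes PSO:yes

outcome vector order: (P1.r0,P1.r1)
under SC → 0/0, 0/1, 0/2, 1/1, 1/2, 2/1, 2/2
under TSO → 0/0, 0/1, 0/2, 1/1, 1/2, 2/1, 2/2
under PSO → 0/0, 0/1, 0/2, 1/0, 1/1, 1/2, 2/0, 2/1, 2/2
target 0/0 ∈ {SC,TSO,PSO}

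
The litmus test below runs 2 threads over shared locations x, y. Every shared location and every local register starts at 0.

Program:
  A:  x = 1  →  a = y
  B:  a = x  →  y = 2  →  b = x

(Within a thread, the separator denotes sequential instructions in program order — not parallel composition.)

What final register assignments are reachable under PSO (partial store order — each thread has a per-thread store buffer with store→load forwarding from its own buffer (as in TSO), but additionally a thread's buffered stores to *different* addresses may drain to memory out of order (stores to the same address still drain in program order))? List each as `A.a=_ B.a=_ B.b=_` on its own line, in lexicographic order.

outcome vector order: (A.a,B.a,B.b)
|PSO outcomes| = 6

A.a=0 B.a=0 B.b=0
A.a=0 B.a=0 B.b=1
A.a=0 B.a=1 B.b=1
A.a=2 B.a=0 B.b=0
A.a=2 B.a=0 B.b=1
A.a=2 B.a=1 B.b=1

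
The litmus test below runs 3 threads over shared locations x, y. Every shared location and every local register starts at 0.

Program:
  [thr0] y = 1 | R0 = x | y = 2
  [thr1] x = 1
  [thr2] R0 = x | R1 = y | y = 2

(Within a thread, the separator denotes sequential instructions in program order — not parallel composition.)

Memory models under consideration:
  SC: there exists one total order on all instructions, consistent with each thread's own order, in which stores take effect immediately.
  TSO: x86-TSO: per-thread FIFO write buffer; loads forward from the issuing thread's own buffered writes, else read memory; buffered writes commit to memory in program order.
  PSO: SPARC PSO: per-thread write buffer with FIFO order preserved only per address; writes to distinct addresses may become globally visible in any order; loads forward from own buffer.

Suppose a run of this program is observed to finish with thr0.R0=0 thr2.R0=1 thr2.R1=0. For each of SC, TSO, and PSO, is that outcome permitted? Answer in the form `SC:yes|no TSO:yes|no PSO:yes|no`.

outcome vector order: (thr0.R0,thr2.R0,thr2.R1)
under SC → 0/0/0 0/0/1 0/0/2 0/1/1 0/1/2 1/0/0 1/0/1 1/0/2 1/1/0 1/1/1 1/1/2
under TSO → 0/0/0 0/0/1 0/0/2 0/1/0 0/1/1 0/1/2 1/0/0 1/0/1 1/0/2 1/1/0 1/1/1 1/1/2
under PSO → 0/0/0 0/0/1 0/0/2 0/1/0 0/1/1 0/1/2 1/0/0 1/0/1 1/0/2 1/1/0 1/1/1 1/1/2
target 0/1/0 ∈ {TSO,PSO}

SC:no TSO:yes PSO:yes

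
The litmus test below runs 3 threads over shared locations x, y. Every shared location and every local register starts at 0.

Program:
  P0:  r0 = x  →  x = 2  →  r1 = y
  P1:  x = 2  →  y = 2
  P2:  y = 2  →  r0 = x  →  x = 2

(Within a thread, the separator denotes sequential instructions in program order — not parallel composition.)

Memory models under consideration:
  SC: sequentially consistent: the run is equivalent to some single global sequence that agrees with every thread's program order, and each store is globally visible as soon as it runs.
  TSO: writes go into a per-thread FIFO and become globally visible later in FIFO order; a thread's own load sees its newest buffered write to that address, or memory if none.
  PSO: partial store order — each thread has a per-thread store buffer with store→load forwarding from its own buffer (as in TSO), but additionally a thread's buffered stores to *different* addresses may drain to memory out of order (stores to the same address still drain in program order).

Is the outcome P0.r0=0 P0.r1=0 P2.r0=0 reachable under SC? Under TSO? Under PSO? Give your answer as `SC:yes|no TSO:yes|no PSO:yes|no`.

outcome vector order: (P0.r0,P0.r1,P2.r0)
[SC] allowed = {(0,0,2) (0,2,0) (0,2,2) (2,0,2) (2,2,0) (2,2,2)}
[TSO] allowed = {(0,0,0) (0,0,2) (0,2,0) (0,2,2) (2,0,0) (2,0,2) (2,2,0) (2,2,2)}
[PSO] allowed = {(0,0,0) (0,0,2) (0,2,0) (0,2,2) (2,0,0) (2,0,2) (2,2,0) (2,2,2)}
target (0,0,0) ∈ {TSO,PSO}

SC:no TSO:yes PSO:yes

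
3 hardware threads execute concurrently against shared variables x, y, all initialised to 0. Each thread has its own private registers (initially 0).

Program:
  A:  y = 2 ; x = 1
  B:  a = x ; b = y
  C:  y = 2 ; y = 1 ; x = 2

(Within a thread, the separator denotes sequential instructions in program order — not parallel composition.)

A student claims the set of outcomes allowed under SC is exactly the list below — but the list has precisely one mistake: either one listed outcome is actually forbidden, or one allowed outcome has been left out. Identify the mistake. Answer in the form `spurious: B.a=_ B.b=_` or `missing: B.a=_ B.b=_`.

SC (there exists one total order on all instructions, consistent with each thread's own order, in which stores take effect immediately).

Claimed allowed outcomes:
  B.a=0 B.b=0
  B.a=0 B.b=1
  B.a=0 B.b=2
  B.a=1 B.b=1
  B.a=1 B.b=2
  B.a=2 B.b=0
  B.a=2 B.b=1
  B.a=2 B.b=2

outcome vector order: (B.a,B.b)
[SC] allowed = {0/0; 0/1; 0/2; 1/1; 1/2; 2/1; 2/2}
claimed∖SC = {2/0}

spurious: B.a=2 B.b=0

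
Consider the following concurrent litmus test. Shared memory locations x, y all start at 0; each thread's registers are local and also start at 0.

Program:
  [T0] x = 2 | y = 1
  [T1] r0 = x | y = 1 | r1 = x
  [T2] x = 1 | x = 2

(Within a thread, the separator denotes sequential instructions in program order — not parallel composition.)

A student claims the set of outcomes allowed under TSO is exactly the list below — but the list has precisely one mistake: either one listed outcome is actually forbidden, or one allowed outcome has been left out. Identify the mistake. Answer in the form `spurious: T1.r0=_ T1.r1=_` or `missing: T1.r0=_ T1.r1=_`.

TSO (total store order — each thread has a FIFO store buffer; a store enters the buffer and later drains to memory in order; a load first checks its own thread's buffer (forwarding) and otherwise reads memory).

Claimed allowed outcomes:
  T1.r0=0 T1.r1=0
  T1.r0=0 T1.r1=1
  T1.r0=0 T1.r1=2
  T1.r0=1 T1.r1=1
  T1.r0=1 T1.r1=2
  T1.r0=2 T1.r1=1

missing: T1.r0=2 T1.r1=2

outcome vector order: (T1.r0,T1.r1)
[TSO] allowed = {0/0; 0/1; 0/2; 1/1; 1/2; 2/1; 2/2}
TSO∖claimed = {2/2}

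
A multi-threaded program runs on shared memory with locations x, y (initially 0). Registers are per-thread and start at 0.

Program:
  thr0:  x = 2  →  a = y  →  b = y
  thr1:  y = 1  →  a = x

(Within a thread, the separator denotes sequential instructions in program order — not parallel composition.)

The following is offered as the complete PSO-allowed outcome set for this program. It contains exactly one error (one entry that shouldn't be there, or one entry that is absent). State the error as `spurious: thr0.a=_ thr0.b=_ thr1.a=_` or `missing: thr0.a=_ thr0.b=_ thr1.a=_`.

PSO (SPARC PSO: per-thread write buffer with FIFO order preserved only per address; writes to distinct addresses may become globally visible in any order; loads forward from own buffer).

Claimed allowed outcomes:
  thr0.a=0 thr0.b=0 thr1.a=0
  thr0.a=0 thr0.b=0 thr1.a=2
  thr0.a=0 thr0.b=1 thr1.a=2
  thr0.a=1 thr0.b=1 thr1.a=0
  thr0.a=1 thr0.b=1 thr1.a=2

outcome vector order: (thr0.a,thr0.b,thr1.a)
PSO: 6 outcomes — {(0,0,0); (0,0,2); (0,1,0); (0,1,2); (1,1,0); (1,1,2)}
PSO∖claimed = {(0,1,0)}

missing: thr0.a=0 thr0.b=1 thr1.a=0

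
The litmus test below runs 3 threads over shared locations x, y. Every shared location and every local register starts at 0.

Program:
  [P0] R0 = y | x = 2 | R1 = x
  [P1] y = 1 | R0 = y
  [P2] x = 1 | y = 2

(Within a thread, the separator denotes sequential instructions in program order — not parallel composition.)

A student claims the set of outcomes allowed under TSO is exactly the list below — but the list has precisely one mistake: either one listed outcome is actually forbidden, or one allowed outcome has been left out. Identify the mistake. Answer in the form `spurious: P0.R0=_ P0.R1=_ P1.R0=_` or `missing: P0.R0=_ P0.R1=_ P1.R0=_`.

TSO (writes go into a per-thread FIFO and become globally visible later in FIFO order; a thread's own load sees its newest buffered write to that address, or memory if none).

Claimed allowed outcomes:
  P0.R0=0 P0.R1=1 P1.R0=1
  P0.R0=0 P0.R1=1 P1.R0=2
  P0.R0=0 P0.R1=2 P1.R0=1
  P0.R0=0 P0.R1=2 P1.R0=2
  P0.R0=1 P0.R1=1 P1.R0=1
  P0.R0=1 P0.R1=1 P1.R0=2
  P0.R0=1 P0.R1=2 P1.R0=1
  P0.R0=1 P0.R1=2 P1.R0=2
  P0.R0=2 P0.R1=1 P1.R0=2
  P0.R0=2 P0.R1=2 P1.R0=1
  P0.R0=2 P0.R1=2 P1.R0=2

outcome vector order: (P0.R0,P0.R1,P1.R0)
TSO (10): 011, 012, 021, 022, 111, 112, 121, 122, 221, 222
claimed∖TSO = {212}

spurious: P0.R0=2 P0.R1=1 P1.R0=2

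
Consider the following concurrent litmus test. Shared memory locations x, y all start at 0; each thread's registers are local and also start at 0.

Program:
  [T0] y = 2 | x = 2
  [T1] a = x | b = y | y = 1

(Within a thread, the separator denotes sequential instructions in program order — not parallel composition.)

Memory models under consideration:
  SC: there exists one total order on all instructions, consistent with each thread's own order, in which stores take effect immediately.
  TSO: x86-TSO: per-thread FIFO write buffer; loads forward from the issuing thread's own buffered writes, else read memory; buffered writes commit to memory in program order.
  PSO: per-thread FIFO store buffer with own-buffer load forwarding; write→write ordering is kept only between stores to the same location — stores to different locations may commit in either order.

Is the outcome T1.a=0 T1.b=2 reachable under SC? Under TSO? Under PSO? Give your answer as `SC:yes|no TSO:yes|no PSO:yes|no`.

outcome vector order: (T1.a,T1.b)
under SC → 00 02 22
under TSO → 00 02 22
under PSO → 00 02 20 22
target 02 ∈ {SC,TSO,PSO}

SC:yes TSO:yes PSO:yes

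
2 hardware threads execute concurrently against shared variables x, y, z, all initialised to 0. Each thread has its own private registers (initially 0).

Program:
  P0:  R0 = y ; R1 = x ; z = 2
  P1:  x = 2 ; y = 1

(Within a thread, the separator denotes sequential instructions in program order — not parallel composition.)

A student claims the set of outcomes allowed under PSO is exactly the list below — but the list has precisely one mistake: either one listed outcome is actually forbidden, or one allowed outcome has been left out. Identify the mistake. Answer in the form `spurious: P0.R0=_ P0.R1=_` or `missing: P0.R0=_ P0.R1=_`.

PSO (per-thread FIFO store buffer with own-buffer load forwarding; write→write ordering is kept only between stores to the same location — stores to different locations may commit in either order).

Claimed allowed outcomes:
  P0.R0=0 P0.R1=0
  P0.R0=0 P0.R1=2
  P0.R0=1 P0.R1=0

missing: P0.R0=1 P0.R1=2

outcome vector order: (P0.R0,P0.R1)
[PSO] allowed = {00, 02, 10, 12}
PSO∖claimed = {12}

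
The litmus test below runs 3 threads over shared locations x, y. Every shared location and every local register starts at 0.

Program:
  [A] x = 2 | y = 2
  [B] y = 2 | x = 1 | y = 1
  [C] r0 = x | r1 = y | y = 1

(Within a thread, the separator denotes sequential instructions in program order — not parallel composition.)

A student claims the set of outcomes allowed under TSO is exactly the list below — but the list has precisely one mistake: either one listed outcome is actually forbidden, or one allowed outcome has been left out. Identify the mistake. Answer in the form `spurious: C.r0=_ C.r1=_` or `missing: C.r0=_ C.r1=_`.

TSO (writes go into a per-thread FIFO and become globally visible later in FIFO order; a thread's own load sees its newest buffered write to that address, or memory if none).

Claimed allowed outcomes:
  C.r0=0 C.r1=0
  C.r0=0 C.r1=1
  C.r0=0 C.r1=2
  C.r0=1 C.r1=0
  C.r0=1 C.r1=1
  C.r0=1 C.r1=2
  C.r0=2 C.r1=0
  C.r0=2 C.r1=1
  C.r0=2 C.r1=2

spurious: C.r0=1 C.r1=0

outcome vector order: (C.r0,C.r1)
under TSO → <0 0> <0 1> <0 2> <1 1> <1 2> <2 0> <2 1> <2 2>
claimed∖TSO = {<1 0>}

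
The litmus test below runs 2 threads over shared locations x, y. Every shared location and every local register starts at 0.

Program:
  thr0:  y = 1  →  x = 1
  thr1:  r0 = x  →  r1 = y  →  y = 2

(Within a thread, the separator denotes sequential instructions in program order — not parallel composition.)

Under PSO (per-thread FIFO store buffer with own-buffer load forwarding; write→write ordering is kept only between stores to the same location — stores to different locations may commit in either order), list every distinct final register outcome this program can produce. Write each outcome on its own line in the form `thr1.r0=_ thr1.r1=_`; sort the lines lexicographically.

outcome vector order: (thr1.r0,thr1.r1)
|PSO outcomes| = 4

thr1.r0=0 thr1.r1=0
thr1.r0=0 thr1.r1=1
thr1.r0=1 thr1.r1=0
thr1.r0=1 thr1.r1=1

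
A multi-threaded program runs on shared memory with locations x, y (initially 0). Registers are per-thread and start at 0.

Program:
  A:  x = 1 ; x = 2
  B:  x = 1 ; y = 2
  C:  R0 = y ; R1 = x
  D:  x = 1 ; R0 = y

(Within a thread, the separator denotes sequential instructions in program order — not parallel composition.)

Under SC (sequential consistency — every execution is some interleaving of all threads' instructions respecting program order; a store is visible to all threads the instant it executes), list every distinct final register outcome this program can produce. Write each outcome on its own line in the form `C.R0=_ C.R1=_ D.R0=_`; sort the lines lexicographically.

outcome vector order: (C.R0,C.R1,D.R0)
|SC outcomes| = 10

C.R0=0 C.R1=0 D.R0=0
C.R0=0 C.R1=0 D.R0=2
C.R0=0 C.R1=1 D.R0=0
C.R0=0 C.R1=1 D.R0=2
C.R0=0 C.R1=2 D.R0=0
C.R0=0 C.R1=2 D.R0=2
C.R0=2 C.R1=1 D.R0=0
C.R0=2 C.R1=1 D.R0=2
C.R0=2 C.R1=2 D.R0=0
C.R0=2 C.R1=2 D.R0=2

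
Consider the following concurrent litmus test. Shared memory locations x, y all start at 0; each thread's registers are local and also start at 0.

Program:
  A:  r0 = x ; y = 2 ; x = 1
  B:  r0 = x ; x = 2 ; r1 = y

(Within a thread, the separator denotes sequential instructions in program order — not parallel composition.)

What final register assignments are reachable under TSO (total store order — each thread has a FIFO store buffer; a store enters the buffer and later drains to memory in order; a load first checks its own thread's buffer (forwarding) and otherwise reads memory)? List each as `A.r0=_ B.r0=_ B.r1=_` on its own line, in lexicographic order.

A.r0=0 B.r0=0 B.r1=0
A.r0=0 B.r0=0 B.r1=2
A.r0=0 B.r0=1 B.r1=2
A.r0=2 B.r0=0 B.r1=0
A.r0=2 B.r0=0 B.r1=2

outcome vector order: (A.r0,B.r0,B.r1)
|TSO outcomes| = 5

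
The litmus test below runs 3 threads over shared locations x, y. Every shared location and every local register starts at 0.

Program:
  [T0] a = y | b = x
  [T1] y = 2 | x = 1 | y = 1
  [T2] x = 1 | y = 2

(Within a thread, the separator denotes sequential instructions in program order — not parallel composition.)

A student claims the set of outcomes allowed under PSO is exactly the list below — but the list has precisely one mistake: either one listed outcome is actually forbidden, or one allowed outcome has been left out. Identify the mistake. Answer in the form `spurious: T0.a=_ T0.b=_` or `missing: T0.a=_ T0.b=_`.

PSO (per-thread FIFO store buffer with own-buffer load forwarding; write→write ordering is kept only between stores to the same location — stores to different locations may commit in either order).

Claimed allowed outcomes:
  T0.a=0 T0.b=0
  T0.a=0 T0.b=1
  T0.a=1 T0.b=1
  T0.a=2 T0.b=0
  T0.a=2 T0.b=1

outcome vector order: (T0.a,T0.b)
[PSO] allowed = {0/0; 0/1; 1/0; 1/1; 2/0; 2/1}
PSO∖claimed = {1/0}

missing: T0.a=1 T0.b=0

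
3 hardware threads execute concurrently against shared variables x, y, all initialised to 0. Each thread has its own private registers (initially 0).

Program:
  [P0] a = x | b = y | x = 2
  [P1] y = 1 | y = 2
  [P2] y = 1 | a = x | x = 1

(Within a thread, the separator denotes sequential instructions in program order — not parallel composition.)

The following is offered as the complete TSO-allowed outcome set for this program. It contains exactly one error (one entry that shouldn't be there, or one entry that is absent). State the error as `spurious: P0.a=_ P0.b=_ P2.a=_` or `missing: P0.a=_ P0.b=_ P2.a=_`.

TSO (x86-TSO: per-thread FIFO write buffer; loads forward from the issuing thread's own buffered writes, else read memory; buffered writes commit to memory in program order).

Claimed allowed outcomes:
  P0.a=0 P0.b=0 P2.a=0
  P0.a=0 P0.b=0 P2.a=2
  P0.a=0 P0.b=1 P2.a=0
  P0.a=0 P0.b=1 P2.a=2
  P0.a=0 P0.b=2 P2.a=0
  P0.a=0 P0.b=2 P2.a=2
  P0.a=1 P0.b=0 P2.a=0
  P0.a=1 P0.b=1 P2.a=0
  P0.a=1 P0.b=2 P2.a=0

outcome vector order: (P0.a,P0.b,P2.a)
TSO (8): 000, 002, 010, 012, 020, 022, 110, 120
claimed∖TSO = {100}

spurious: P0.a=1 P0.b=0 P2.a=0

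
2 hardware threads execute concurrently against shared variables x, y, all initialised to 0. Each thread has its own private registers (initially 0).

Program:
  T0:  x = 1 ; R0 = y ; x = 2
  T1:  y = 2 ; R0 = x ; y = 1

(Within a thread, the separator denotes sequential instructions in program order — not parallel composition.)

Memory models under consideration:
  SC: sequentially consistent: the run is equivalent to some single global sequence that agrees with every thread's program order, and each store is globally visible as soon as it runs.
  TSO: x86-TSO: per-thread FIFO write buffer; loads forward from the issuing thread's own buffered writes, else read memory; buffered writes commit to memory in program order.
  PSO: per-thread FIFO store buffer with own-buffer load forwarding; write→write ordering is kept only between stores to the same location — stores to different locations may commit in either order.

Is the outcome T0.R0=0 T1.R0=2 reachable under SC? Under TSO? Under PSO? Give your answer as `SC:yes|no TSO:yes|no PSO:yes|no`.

outcome vector order: (T0.R0,T1.R0)
SC: 7 outcomes — {<0 1>; <0 2>; <1 0>; <1 1>; <2 0>; <2 1>; <2 2>}
TSO: 8 outcomes — {<0 0>; <0 1>; <0 2>; <1 0>; <1 1>; <2 0>; <2 1>; <2 2>}
PSO: 8 outcomes — {<0 0>; <0 1>; <0 2>; <1 0>; <1 1>; <2 0>; <2 1>; <2 2>}
target <0 2> ∈ {SC,TSO,PSO}

SC:yes TSO:yes PSO:yes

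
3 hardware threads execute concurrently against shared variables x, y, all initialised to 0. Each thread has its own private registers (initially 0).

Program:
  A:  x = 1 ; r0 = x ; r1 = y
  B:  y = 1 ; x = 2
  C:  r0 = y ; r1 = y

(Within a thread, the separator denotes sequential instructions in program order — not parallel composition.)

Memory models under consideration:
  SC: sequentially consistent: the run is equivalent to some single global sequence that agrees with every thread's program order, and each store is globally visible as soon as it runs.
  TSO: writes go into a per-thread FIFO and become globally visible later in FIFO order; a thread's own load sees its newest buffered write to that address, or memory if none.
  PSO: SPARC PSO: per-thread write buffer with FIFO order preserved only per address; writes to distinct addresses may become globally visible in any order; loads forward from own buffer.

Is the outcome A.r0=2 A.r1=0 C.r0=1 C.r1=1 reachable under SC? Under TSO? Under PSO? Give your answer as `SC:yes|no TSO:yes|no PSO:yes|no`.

outcome vector order: (A.r0,A.r1,C.r0,C.r1)
[SC] allowed = {<1 0 0 0> <1 0 0 1> <1 0 1 1> <1 1 0 0> <1 1 0 1> <1 1 1 1> <2 1 0 0> <2 1 0 1> <2 1 1 1>}
[TSO] allowed = {<1 0 0 0> <1 0 0 1> <1 0 1 1> <1 1 0 0> <1 1 0 1> <1 1 1 1> <2 1 0 0> <2 1 0 1> <2 1 1 1>}
[PSO] allowed = {<1 0 0 0> <1 0 0 1> <1 0 1 1> <1 1 0 0> <1 1 0 1> <1 1 1 1> <2 0 0 0> <2 0 0 1> <2 0 1 1> <2 1 0 0> <2 1 0 1> <2 1 1 1>}
target <2 0 1 1> ∈ {PSO}

SC:no TSO:no PSO:yes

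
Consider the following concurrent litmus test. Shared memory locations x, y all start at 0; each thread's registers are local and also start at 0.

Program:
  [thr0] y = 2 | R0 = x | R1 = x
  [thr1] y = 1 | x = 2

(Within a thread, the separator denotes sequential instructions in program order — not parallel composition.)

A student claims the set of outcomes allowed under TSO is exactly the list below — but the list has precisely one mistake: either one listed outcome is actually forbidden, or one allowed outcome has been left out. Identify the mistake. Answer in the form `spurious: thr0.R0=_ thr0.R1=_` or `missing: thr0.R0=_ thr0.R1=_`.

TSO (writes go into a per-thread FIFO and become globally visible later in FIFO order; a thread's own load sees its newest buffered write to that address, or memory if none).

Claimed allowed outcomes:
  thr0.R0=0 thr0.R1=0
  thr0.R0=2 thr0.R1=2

missing: thr0.R0=0 thr0.R1=2

outcome vector order: (thr0.R0,thr0.R1)
TSO (3): <0 0>; <0 2>; <2 2>
TSO∖claimed = {<0 2>}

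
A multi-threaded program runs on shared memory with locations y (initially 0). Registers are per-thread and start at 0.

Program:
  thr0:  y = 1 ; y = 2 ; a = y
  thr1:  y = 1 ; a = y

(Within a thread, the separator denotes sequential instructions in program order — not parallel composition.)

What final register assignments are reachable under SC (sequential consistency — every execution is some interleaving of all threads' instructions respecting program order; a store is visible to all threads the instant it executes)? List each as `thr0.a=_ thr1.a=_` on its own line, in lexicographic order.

outcome vector order: (thr0.a,thr1.a)
|SC outcomes| = 3

thr0.a=1 thr1.a=1
thr0.a=2 thr1.a=1
thr0.a=2 thr1.a=2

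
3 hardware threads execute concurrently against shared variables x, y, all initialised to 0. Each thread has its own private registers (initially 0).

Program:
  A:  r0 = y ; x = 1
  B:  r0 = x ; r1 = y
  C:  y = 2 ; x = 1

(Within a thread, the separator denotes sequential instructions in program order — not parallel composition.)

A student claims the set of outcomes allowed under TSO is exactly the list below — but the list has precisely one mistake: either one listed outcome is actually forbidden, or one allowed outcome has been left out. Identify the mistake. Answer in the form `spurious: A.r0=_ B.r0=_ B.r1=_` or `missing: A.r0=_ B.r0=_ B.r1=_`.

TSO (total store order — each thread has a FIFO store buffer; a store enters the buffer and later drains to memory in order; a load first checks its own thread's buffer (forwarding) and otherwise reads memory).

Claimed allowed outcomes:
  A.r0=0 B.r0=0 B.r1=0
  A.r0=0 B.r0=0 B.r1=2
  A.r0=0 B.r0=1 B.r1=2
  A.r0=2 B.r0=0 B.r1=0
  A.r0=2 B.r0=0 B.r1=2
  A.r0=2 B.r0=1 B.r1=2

outcome vector order: (A.r0,B.r0,B.r1)
under TSO → (0,0,0), (0,0,2), (0,1,0), (0,1,2), (2,0,0), (2,0,2), (2,1,2)
TSO∖claimed = {(0,1,0)}

missing: A.r0=0 B.r0=1 B.r1=0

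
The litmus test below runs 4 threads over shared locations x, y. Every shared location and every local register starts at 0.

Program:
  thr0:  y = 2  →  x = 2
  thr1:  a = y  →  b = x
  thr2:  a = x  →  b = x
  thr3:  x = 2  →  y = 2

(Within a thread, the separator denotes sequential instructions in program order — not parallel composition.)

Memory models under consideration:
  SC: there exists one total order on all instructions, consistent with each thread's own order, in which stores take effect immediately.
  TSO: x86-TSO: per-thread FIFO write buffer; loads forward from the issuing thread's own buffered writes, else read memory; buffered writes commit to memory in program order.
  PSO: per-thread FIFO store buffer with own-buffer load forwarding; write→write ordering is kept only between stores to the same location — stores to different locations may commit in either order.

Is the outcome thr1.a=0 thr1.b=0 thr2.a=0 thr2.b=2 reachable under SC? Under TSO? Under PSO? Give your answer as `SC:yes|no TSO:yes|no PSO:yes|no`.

outcome vector order: (thr1.a,thr1.b,thr2.a,thr2.b)
SC (12): <0 0 0 0> <0 0 0 2> <0 0 2 2> <0 2 0 0> <0 2 0 2> <0 2 2 2> <2 0 0 0> <2 0 0 2> <2 0 2 2> <2 2 0 0> <2 2 0 2> <2 2 2 2>
TSO (12): <0 0 0 0> <0 0 0 2> <0 0 2 2> <0 2 0 0> <0 2 0 2> <0 2 2 2> <2 0 0 0> <2 0 0 2> <2 0 2 2> <2 2 0 0> <2 2 0 2> <2 2 2 2>
PSO (12): <0 0 0 0> <0 0 0 2> <0 0 2 2> <0 2 0 0> <0 2 0 2> <0 2 2 2> <2 0 0 0> <2 0 0 2> <2 0 2 2> <2 2 0 0> <2 2 0 2> <2 2 2 2>
target <0 0 0 2> ∈ {SC,TSO,PSO}

SC:yes TSO:yes PSO:yes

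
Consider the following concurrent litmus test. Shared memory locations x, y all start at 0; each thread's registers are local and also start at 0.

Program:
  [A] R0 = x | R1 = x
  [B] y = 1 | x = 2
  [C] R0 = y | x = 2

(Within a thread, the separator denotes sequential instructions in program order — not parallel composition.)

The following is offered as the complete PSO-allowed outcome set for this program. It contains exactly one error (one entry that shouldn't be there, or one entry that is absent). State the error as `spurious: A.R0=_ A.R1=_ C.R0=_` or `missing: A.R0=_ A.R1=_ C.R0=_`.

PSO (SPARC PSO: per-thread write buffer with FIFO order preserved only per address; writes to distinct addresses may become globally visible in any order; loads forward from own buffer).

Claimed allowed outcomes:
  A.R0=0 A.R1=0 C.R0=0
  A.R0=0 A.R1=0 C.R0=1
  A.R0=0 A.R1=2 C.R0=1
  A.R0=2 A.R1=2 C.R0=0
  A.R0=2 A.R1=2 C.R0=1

outcome vector order: (A.R0,A.R1,C.R0)
[PSO] allowed = {(0,0,0) (0,0,1) (0,2,0) (0,2,1) (2,2,0) (2,2,1)}
PSO∖claimed = {(0,2,0)}

missing: A.R0=0 A.R1=2 C.R0=0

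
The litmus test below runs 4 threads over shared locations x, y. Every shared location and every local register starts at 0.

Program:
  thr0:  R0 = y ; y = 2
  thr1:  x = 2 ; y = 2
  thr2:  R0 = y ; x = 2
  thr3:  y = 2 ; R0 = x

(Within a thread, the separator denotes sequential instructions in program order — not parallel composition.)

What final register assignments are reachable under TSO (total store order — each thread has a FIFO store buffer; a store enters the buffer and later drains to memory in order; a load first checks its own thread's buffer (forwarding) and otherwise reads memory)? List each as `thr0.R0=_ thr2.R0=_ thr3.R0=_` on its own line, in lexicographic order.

outcome vector order: (thr0.R0,thr2.R0,thr3.R0)
|TSO outcomes| = 8

thr0.R0=0 thr2.R0=0 thr3.R0=0
thr0.R0=0 thr2.R0=0 thr3.R0=2
thr0.R0=0 thr2.R0=2 thr3.R0=0
thr0.R0=0 thr2.R0=2 thr3.R0=2
thr0.R0=2 thr2.R0=0 thr3.R0=0
thr0.R0=2 thr2.R0=0 thr3.R0=2
thr0.R0=2 thr2.R0=2 thr3.R0=0
thr0.R0=2 thr2.R0=2 thr3.R0=2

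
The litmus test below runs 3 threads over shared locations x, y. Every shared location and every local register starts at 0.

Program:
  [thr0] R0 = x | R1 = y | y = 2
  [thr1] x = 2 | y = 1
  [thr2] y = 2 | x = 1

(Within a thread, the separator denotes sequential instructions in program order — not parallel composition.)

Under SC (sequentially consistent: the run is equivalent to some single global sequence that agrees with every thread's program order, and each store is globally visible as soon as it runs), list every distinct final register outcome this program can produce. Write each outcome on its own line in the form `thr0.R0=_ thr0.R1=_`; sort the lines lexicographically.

thr0.R0=0 thr0.R1=0
thr0.R0=0 thr0.R1=1
thr0.R0=0 thr0.R1=2
thr0.R0=1 thr0.R1=1
thr0.R0=1 thr0.R1=2
thr0.R0=2 thr0.R1=0
thr0.R0=2 thr0.R1=1
thr0.R0=2 thr0.R1=2

outcome vector order: (thr0.R0,thr0.R1)
|SC outcomes| = 8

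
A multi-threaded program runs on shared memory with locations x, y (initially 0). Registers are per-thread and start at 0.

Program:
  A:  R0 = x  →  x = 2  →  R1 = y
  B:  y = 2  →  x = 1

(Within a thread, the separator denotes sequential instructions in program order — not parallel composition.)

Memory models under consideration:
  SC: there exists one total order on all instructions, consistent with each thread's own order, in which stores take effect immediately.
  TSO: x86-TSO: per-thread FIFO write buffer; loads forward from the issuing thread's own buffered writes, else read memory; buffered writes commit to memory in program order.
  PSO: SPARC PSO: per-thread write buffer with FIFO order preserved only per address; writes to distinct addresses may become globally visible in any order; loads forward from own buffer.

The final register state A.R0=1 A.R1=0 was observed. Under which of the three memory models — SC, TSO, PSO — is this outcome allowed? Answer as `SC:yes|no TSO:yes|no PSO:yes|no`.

SC:no TSO:no PSO:yes

outcome vector order: (A.R0,A.R1)
[SC] allowed = {00; 02; 12}
[TSO] allowed = {00; 02; 12}
[PSO] allowed = {00; 02; 10; 12}
target 10 ∈ {PSO}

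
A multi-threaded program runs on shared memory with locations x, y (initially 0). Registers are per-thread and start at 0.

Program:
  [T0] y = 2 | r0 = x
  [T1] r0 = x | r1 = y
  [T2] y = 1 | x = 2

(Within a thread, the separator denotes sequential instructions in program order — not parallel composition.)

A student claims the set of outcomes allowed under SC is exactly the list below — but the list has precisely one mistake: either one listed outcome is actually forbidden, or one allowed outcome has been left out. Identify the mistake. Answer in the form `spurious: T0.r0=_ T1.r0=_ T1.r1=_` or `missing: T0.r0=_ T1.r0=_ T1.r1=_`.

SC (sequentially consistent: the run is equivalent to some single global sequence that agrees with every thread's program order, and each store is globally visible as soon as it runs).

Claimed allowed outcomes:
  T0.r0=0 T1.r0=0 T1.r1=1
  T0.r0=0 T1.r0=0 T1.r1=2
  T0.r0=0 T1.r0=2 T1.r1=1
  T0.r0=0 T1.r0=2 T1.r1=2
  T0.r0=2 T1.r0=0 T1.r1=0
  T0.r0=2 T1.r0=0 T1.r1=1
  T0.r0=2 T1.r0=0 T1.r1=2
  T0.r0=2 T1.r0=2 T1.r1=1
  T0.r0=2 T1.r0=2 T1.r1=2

outcome vector order: (T0.r0,T1.r0,T1.r1)
SC (10): 000 001 002 021 022 200 201 202 221 222
SC∖claimed = {000}

missing: T0.r0=0 T1.r0=0 T1.r1=0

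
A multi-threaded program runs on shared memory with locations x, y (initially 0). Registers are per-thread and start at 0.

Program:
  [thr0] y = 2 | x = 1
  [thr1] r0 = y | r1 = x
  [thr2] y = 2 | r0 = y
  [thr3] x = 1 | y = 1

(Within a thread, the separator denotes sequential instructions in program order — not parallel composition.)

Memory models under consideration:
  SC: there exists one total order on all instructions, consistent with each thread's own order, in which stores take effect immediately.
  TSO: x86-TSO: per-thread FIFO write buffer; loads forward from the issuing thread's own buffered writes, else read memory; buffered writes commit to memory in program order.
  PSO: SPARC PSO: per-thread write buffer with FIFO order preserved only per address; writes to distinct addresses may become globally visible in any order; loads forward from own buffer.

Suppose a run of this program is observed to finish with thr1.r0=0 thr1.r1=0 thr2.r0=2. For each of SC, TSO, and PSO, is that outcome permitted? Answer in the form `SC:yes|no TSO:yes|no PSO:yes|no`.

SC:yes TSO:yes PSO:yes

outcome vector order: (thr1.r0,thr1.r1,thr2.r0)
under SC → 001, 002, 011, 012, 111, 112, 201, 202, 211, 212
under TSO → 001, 002, 011, 012, 111, 112, 201, 202, 211, 212
under PSO → 001, 002, 011, 012, 101, 102, 111, 112, 201, 202, 211, 212
target 002 ∈ {SC,TSO,PSO}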